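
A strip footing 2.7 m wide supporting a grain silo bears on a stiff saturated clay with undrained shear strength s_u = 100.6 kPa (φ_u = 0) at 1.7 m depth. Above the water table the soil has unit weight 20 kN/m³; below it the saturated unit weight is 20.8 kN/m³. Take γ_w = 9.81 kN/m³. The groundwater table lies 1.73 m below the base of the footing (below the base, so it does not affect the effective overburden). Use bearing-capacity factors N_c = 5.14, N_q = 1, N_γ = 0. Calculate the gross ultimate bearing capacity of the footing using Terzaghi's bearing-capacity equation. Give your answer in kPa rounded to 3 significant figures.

q_ult ≈ 551 kPa

Effective surcharge at the founding depth q = γ·D_f = 20 × 1.7 = 34 kPa.
q_ult = c·N_c + q·N_q
     = 100.6 × 5.14 + 34 × 1
     = 517.08 + 34 = 551.08 kPa.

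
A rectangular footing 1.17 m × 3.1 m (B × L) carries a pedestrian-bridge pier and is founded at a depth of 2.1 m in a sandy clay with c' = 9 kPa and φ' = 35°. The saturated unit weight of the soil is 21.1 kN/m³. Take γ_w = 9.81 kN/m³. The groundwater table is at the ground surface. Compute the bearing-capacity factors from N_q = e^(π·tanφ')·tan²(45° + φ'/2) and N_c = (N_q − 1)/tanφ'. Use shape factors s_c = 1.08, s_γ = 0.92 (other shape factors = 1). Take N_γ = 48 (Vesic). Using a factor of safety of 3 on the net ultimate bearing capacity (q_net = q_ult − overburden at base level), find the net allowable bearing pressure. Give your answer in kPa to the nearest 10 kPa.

N_q = e^(π·tan35°)·tan²(62.5°) = 33.3; N_c = (N_q − 1)/tanφ' = 46.12.
With the water table at the surface the whole profile is submerged: γ' = 21.1 − 9.81 = 11.29 kN/m³, so q = γ'·D_f = 23.709 kPa; the same γ' applies in the ½γBN_γ term.
q_ult = c·N_c·s_c + q·N_q + 0.5·γ·B·N_γ·s_γ
     = 9 × 46.124 × 1.08 + 23.709 × 33.296 + 0.5 × 11.29 × 1.17 × 48 × 0.92
     = 448.32 + 789.42 + 291.66 = 1529.4 kPa.
q_net = 1529.4 − 23.709 = 1505.7 kPa.
q_all(net) = 1505.7 / 3 = 501.9 kPa.

q_all(net) ≈ 500 kPa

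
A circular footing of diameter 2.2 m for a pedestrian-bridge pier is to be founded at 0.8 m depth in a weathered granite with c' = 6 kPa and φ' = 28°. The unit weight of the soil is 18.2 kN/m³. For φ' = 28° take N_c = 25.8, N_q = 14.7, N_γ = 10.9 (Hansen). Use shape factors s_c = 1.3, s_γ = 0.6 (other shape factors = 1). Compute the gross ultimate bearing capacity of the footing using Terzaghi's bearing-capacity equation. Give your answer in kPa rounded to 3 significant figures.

Overburden at base level: q = 18.2 × 0.8 = 14.56 kPa.
Cohesion term c·N_c·s_c = 6 × 25.8 × 1.3 = 201.24 kPa; surcharge term q·N_q = 14.56 × 14.7 = 214.03 kPa; self-weight term 0.5·γ·B·N_γ·s_γ = 0.5 × 18.2 × 2.2 × 10.9 × 0.6 = 130.93 kPa.
q_ult = 201.24 + 214.03 + 130.93 = 546.2 kPa.

q_ult ≈ 546 kPa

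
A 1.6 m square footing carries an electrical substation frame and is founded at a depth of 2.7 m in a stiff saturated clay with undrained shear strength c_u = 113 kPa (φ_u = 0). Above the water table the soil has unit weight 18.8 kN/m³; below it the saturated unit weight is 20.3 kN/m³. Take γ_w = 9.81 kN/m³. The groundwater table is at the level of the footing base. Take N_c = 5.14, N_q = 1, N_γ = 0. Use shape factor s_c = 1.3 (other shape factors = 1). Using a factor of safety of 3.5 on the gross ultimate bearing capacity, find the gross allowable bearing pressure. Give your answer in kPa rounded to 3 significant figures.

Overburden at base level: q = 18.8 × 2.7 = 50.76 kPa.
Cohesion term c·N_c·s_c = 113 × 5.14 × 1.3 = 755.07 kPa; surcharge term q·N_q = 50.76 × 1 = 50.76 kPa.
q_ult = 755.07 + 50.76 = 805.83 kPa.
q_all = 805.83 / 3.5 = 230.24 kPa.

q_all ≈ 230 kPa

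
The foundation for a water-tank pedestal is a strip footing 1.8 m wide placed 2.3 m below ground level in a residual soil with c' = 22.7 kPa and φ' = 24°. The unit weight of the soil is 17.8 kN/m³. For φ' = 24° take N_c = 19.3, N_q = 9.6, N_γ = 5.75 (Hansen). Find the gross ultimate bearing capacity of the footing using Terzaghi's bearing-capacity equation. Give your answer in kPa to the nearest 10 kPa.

q_ult ≈ 920 kPa

q = γ·D_f = 17.8 × 2.3 = 40.94 kPa.
c·N_c = 22.7 × 19.3 = 438.11 kPa
q·N_q = 40.94 × 9.6 = 393.02 kPa
0.5·γ·B·N_γ = 0.5 × 17.8 × 1.8 × 5.75 = 92.115 kPa
q_ult = 438.11 + 393.02 + 92.115 = 923.25 kPa.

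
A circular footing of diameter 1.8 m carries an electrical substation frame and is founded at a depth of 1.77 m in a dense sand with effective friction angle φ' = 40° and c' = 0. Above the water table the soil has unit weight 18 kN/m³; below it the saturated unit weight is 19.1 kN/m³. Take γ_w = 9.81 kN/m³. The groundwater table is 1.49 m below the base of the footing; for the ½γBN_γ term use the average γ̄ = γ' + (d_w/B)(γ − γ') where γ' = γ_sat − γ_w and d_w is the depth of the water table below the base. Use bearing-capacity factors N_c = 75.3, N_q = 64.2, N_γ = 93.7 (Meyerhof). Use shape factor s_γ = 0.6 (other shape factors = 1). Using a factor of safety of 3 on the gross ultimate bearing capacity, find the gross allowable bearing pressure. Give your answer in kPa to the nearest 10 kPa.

q = γ·D_f = 18 × 1.77 = 31.86 kPa.
γ' = 9.29 kN/m³; averaging over the depth B below the base, γ̄ = γ' + (d_w/B)(γ − γ') = 16.5 kN/m³.
q·N_q = 31.86 × 64.2 = 2045.4 kPa
0.5·γ·B·N_γ·s_γ = 0.5 × 16.5 × 1.8 × 93.7 × 0.6 = 834.86 kPa
q_ult = 2045.4 + 834.86 = 2880.3 kPa.
q_all = 2880.3 / 3 = 960.09 kPa.

q_all ≈ 960 kPa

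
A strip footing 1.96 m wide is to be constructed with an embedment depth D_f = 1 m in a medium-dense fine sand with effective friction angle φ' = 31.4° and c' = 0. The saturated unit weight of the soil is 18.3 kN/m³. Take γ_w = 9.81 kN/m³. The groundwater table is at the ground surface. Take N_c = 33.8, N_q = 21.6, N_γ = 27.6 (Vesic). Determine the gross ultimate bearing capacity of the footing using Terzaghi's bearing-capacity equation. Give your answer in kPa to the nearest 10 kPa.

γ' = 18.3 − 9.81 = 8.49 kN/m³ (submerged throughout). q = 8.49 × 1 = 8.49 kPa; the same γ' applies in the ½γBN_γ term.
q·N_q = 8.49 × 21.6 = 183.38 kPa
0.5·γ·B·N_γ = 0.5 × 8.49 × 1.96 × 27.6 = 229.64 kPa
q_ult = 183.38 + 229.64 = 413.02 kPa.

q_ult ≈ 410 kPa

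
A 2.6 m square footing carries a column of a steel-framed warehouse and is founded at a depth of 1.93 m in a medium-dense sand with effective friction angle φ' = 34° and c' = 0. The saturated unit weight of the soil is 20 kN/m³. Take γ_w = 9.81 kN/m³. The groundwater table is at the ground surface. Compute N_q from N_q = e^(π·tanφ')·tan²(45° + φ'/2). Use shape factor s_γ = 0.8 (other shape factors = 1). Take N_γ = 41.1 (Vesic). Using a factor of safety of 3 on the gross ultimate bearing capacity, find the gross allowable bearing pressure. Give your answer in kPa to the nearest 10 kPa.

N_q = e^(π·tan34°)·tan²(62°) = 29.44.
With the water table at the surface the whole profile is submerged: γ' = 20 − 9.81 = 10.19 kN/m³, so q = γ'·D_f = 19.667 kPa; the same γ' applies in the ½γBN_γ term.
q_ult = q·N_q + 0.5·γ·B·N_γ·s_γ
     = 19.667 × 29.44 + 0.5 × 10.19 × 2.6 × 41.1 × 0.8
     = 578.98 + 435.56 = 1014.5 kPa.
q_all = 1014.5 / 3 = 338.18 kPa.

q_all ≈ 340 kPa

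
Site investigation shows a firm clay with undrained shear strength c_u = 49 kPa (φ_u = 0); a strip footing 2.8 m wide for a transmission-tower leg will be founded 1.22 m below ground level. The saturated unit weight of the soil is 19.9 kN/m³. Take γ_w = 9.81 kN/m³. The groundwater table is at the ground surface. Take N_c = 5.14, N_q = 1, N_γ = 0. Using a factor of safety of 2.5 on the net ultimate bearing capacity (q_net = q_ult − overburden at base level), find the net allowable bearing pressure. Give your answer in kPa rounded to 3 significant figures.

q_all(net) ≈ 101 kPa

With the water table at the surface the whole profile is submerged: γ' = 19.9 − 9.81 = 10.09 kN/m³, so q = γ'·D_f = 12.31 kPa.
q_ult = c·N_c + q·N_q
     = 49 × 5.14 + 12.31 × 1
     = 251.86 + 12.31 = 264.17 kPa.
q_net = 264.17 − 12.31 = 251.86 kPa.
q_all(net) = 251.86 / 2.5 = 100.74 kPa.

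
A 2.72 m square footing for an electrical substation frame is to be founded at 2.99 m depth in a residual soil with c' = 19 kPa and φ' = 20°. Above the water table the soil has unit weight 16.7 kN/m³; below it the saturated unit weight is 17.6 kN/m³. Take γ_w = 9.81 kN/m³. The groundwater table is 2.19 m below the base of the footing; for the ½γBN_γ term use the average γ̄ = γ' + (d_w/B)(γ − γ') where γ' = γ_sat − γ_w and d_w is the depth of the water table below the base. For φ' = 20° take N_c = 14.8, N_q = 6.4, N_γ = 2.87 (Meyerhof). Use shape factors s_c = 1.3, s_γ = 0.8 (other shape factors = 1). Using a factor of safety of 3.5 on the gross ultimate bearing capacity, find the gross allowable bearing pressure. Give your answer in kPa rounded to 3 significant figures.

q_all ≈ 209 kPa

Effective surcharge at the founding depth q = γ·D_f = 16.7 × 2.99 = 49.933 kPa.
With d_w = 2.19 m < B, γ̄ = 7.79 + (2.19/2.72) × (16.7 − 7.79) = 14.964 kN/m³.
q_ult = c·N_c·s_c + q·N_q + 0.5·γ·B·N_γ·s_γ
     = 19 × 14.8 × 1.3 + 49.933 × 6.4 + 0.5 × 14.964 × 2.72 × 2.87 × 0.8
     = 365.56 + 319.57 + 46.726 = 731.86 kPa.
q_all = 731.86 / 3.5 = 209.1 kPa.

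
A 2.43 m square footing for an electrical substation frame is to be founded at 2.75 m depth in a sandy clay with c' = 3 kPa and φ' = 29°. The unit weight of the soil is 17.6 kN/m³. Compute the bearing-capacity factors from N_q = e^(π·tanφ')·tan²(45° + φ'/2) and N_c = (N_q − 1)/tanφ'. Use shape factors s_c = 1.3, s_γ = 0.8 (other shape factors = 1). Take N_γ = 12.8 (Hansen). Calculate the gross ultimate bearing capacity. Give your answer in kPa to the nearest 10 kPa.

q_ult ≈ 1120 kPa

tan29° = 0.5543, so N_q = e^(π×0.5543)·tan²(59.5°) = 5.705 × 2.882 = 16.44.
N_c = (16.44 − 1)/tan29° = 27.86.
q = γ·D_f = 17.6 × 2.75 = 48.4 kPa.
c·N_c·s_c = 3 × 27.86 × 1.3 = 108.66 kPa
q·N_q = 48.4 × 16.443 = 795.86 kPa
0.5·γ·B·N_γ·s_γ = 0.5 × 17.6 × 2.43 × 12.8 × 0.8 = 218.97 kPa
q_ult = 108.66 + 795.86 + 218.97 = 1123.5 kPa.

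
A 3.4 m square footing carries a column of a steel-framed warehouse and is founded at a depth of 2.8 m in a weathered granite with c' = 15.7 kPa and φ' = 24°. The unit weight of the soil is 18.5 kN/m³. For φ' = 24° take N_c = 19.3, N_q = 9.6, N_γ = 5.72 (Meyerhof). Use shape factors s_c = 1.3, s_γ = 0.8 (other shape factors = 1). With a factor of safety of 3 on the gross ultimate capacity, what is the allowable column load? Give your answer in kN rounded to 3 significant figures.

P_all ≈ 3990 kN

q = γ·D_f = 18.5 × 2.8 = 51.8 kPa.
c·N_c·s_c = 15.7 × 19.3 × 1.3 = 393.91 kPa
q·N_q = 51.8 × 9.6 = 497.28 kPa
0.5·γ·B·N_γ·s_γ = 0.5 × 18.5 × 3.4 × 5.72 × 0.8 = 143.92 kPa
q_ult = 393.91 + 497.28 + 143.92 = 1035.1 kPa.
Gross allowable pressure q_all = 1035.1 / 3 = 345.04 kPa.
Footing area = 11.56 m², so allowable column load = 345.04 × 11.56 = 3988.6 kN.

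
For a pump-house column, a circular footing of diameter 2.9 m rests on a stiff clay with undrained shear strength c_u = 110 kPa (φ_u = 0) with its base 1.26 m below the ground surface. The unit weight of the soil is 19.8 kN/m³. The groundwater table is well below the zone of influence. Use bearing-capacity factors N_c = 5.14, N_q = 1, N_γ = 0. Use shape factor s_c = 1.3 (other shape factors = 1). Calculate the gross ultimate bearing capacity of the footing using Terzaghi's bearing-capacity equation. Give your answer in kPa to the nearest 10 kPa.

q_ult ≈ 760 kPa

Effective surcharge at the founding depth q = γ·D_f = 19.8 × 1.26 = 24.948 kPa.
q_ult = c·N_c·s_c + q·N_q
     = 110 × 5.14 × 1.3 + 24.948 × 1
     = 735.02 + 24.948 = 759.97 kPa.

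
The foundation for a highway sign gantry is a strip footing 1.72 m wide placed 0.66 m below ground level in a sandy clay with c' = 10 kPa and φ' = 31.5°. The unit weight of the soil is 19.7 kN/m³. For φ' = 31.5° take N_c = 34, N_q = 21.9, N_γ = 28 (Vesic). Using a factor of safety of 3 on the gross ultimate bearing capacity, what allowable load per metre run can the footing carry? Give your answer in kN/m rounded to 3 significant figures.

q = γ·D_f = 19.7 × 0.66 = 13.002 kPa.
c·N_c = 10 × 34 = 340 kPa
q·N_q = 13.002 × 21.9 = 284.74 kPa
0.5·γ·B·N_γ = 0.5 × 19.7 × 1.72 × 28 = 474.38 kPa
q_ult = 340 + 284.74 + 474.38 = 1099.1 kPa.
Gross allowable pressure q_all = 1099.1 / 3 = 366.37 kPa.
Allowable wall load = q_all × B = 366.37 × 1.72 = 630.16 kN per metre run.

≈ 630 kN/m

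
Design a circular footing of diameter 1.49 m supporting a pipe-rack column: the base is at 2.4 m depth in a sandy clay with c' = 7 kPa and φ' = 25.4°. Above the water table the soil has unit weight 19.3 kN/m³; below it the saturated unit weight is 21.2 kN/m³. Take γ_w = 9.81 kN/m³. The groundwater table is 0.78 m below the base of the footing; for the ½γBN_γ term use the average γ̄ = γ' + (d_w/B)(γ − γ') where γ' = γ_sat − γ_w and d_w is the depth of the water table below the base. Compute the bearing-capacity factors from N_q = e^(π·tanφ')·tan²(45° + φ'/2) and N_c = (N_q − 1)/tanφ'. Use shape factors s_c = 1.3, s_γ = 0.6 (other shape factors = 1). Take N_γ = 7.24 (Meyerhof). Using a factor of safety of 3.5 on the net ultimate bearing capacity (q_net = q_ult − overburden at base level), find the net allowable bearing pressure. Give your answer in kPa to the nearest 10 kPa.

q_all(net) ≈ 200 kPa

N_q = e^(π·tan25.4°)·tan²(57.7°) = 11.12; N_c = (N_q − 1)/tanφ' = 21.32.
Effective surcharge at the founding depth q = γ·D_f = 19.3 × 2.4 = 46.32 kPa.
With d_w = 0.78 m < B, γ̄ = 11.39 + (0.78/1.49) × (19.3 − 11.39) = 15.531 kN/m³.
q_ult = c·N_c·s_c + q·N_q + 0.5·γ·B·N_γ·s_γ
     = 7 × 21.317 × 1.3 + 46.32 × 11.122 + 0.5 × 15.531 × 1.49 × 7.24 × 0.6
     = 193.98 + 515.17 + 50.262 = 759.41 kPa.
q_net = 759.41 − 46.32 = 713.09 kPa.
q_all(net) = 713.09 / 3.5 = 203.74 kPa.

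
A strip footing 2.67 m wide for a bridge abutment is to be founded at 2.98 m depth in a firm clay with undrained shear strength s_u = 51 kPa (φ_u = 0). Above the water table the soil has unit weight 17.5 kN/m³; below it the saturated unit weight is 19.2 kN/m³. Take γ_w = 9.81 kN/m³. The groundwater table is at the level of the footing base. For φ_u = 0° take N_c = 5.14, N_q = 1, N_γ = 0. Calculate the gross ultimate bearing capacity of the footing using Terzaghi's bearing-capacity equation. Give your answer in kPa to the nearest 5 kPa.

Effective surcharge at the founding depth q = γ·D_f = 17.5 × 2.98 = 52.15 kPa.
q_ult = c·N_c + q·N_q
     = 51 × 5.14 + 52.15 × 1
     = 262.14 + 52.15 = 314.29 kPa.

q_ult ≈ 315 kPa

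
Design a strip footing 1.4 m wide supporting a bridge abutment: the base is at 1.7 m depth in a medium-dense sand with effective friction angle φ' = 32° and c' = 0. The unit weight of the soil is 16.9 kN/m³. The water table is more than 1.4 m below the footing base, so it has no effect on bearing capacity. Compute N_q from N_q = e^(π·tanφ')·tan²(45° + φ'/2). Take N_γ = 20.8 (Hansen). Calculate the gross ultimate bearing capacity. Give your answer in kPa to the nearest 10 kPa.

q_ult ≈ 910 kPa

tan32° = 0.6249, so N_q = e^(π×0.6249)·tan²(61°) = 7.121 × 3.255 = 23.18.
Effective surcharge at the founding depth q = γ·D_f = 16.9 × 1.7 = 28.73 kPa.
q_ult = q·N_q + 0.5·γ·B·N_γ
     = 28.73 × 23.177 + 0.5 × 16.9 × 1.4 × 20.8
     = 665.87 + 246.06 = 911.93 kPa.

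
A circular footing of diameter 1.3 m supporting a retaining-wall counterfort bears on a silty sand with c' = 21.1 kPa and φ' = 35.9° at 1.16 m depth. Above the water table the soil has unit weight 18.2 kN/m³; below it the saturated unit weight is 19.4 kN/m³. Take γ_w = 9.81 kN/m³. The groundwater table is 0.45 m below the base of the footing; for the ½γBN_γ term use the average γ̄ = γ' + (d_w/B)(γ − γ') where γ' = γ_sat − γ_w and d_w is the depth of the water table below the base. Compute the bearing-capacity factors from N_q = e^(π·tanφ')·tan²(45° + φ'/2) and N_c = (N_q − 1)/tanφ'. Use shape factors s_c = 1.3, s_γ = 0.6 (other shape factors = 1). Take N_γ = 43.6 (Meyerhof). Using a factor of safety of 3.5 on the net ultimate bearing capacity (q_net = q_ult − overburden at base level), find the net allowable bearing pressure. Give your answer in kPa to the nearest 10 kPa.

q_all(net) ≈ 670 kPa

N_q = e^(π·tan35.9°)·tan²(62.95°) = 37.28; N_c = (N_q − 1)/tanφ' = 50.11.
Effective surcharge at the founding depth q = γ·D_f = 18.2 × 1.16 = 21.112 kPa.
With d_w = 0.45 m < B, γ̄ = 9.59 + (0.45/1.3) × (18.2 − 9.59) = 12.57 kN/m³.
q_ult = c·N_c·s_c + q·N_q + 0.5·γ·B·N_γ·s_γ
     = 21.1 × 50.115 × 1.3 + 21.112 × 37.277 + 0.5 × 12.57 × 1.3 × 43.6 × 0.6
     = 1374.6 + 786.99 + 213.75 = 2375.4 kPa.
q_net = 2375.4 − 21.112 = 2354.3 kPa.
q_all(net) = 2354.3 / 3.5 = 672.65 kPa.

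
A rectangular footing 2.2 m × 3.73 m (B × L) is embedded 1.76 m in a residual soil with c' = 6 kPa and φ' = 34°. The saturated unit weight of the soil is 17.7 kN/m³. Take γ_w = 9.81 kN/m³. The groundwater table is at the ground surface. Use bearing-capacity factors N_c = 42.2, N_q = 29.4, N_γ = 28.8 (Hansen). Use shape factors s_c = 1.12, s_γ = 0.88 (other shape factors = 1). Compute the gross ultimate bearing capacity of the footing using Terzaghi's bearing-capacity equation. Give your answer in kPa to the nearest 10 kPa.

q_ult ≈ 910 kPa

γ' = 17.7 − 9.81 = 7.89 kN/m³ (submerged throughout). q = 7.89 × 1.76 = 13.886 kPa; the same γ' applies in the ½γBN_γ term.
c·N_c·s_c = 6 × 42.2 × 1.12 = 283.58 kPa
q·N_q = 13.886 × 29.4 = 408.26 kPa
0.5·γ·B·N_γ·s_γ = 0.5 × 7.89 × 2.2 × 28.8 × 0.88 = 219.96 kPa
q_ult = 283.58 + 408.26 + 219.96 = 911.8 kPa.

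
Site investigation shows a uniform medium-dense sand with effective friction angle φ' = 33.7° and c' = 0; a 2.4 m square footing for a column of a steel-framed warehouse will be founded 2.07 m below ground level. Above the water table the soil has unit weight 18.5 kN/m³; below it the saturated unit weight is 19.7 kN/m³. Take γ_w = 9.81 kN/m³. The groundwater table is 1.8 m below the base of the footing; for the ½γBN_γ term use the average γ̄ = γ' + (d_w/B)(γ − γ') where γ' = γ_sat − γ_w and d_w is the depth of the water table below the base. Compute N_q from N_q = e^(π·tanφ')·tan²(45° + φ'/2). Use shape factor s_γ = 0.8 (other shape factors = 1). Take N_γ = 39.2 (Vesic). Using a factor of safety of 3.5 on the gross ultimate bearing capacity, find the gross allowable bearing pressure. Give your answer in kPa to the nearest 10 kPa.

N_q = e^(π·tan33.7°)·tan²(61.85°) = 28.39.
Effective surcharge at the founding depth q = γ·D_f = 18.5 × 2.07 = 38.295 kPa.
With d_w = 1.8 m < B, γ̄ = 9.89 + (1.8/2.4) × (18.5 − 9.89) = 16.348 kN/m³.
q_ult = q·N_q + 0.5·γ·B·N_γ·s_γ
     = 38.295 × 28.386 + 0.5 × 16.348 × 2.4 × 39.2 × 0.8
     = 1087 + 615.19 = 1702.2 kPa.
q_all = 1702.2 / 3.5 = 486.35 kPa.

q_all ≈ 490 kPa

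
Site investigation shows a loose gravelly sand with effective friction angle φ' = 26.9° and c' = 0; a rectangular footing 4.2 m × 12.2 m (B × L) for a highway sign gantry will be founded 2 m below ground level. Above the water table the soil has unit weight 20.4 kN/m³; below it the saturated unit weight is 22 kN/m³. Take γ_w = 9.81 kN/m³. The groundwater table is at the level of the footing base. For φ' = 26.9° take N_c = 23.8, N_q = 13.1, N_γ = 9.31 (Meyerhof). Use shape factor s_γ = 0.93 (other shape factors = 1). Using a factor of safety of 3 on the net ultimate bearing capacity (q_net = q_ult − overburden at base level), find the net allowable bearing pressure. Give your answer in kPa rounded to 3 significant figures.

q_all(net) ≈ 238 kPa

Overburden at base level: q = 20.4 × 2 = 40.8 kPa.
Below the base the soil is submerged, so the ½γBN_γ term uses γ' = 22 − 9.81 = 12.19 kN/m³.
Surcharge term q·N_q = 40.8 × 13.1 = 534.48 kPa; self-weight term 0.5·γ·B·N_γ·s_γ = 0.5 × 12.19 × 4.2 × 9.31 × 0.93 = 221.64 kPa.
q_ult = 534.48 + 221.64 = 756.12 kPa.
q_net = 756.12 − 40.8 = 715.32 kPa.
q_all(net) = 715.32 / 3 = 238.44 kPa.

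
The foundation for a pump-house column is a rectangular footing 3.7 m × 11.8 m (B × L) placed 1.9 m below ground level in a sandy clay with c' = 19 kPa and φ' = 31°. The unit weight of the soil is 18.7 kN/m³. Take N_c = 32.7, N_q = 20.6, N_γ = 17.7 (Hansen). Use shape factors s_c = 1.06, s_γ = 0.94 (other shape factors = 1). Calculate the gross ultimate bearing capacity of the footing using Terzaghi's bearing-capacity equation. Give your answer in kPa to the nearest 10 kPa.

q_ult ≈ 1970 kPa

q = γ·D_f = 18.7 × 1.9 = 35.53 kPa.
c·N_c·s_c = 19 × 32.7 × 1.06 = 658.58 kPa
q·N_q = 35.53 × 20.6 = 731.92 kPa
0.5·γ·B·N_γ·s_γ = 0.5 × 18.7 × 3.7 × 17.7 × 0.94 = 575.59 kPa
q_ult = 658.58 + 731.92 + 575.59 = 1966.1 kPa.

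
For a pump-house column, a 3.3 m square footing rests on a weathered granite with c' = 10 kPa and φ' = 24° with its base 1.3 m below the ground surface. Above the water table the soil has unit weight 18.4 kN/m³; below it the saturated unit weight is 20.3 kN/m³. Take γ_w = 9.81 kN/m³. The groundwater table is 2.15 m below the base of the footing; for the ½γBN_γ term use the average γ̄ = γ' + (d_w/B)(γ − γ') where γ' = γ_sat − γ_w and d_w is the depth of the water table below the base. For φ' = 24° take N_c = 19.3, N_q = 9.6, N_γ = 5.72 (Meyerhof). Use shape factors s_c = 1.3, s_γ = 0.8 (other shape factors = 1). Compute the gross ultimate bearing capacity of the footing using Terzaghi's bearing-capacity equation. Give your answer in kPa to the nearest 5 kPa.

Overburden at base level: q = 18.4 × 1.3 = 23.92 kPa.
The water table is 2.15 m below the base (< B = 3.3 m), so the ½γBN_γ term uses γ̄ = γ' + (d_w/B)(γ − γ') = 10.49 + (2.15/3.3)(18.4 − 10.49) = 15.643 kN/m³.
Cohesion term c·N_c·s_c = 10 × 19.3 × 1.3 = 250.9 kPa; surcharge term q·N_q = 23.92 × 9.6 = 229.63 kPa; self-weight term 0.5·γ·B·N_γ·s_γ = 0.5 × 15.643 × 3.3 × 5.72 × 0.8 = 118.11 kPa.
q_ult = 250.9 + 229.63 + 118.11 = 598.65 kPa.

q_ult ≈ 600 kPa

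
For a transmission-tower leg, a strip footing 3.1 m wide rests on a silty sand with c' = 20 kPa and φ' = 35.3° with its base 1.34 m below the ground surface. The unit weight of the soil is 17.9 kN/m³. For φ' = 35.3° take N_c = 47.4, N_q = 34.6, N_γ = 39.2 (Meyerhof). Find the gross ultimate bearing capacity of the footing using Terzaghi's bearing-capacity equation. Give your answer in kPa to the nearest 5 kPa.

Overburden at base level: q = 17.9 × 1.34 = 23.986 kPa.
Cohesion term c·N_c = 20 × 47.4 = 948 kPa; surcharge term q·N_q = 23.986 × 34.6 = 829.92 kPa; self-weight term 0.5·γ·B·N_γ = 0.5 × 17.9 × 3.1 × 39.2 = 1087.6 kPa.
q_ult = 948 + 829.92 + 1087.6 = 2865.5 kPa.

q_ult ≈ 2865 kPa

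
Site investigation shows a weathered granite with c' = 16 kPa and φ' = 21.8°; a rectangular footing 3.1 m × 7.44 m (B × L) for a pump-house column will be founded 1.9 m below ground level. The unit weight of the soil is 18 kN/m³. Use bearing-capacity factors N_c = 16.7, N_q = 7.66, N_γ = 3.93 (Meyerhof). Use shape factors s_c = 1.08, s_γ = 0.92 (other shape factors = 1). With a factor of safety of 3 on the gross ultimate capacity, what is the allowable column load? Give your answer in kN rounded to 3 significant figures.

Overburden at base level: q = 18 × 1.9 = 34.2 kPa.
Cohesion term c·N_c·s_c = 16 × 16.7 × 1.08 = 288.58 kPa; surcharge term q·N_q = 34.2 × 7.66 = 261.97 kPa; self-weight term 0.5·γ·B·N_γ·s_γ = 0.5 × 18 × 3.1 × 3.93 × 0.92 = 100.88 kPa.
q_ult = 288.58 + 261.97 + 100.88 = 651.42 kPa.
Gross allowable pressure q_all = 651.42 / 3 = 217.14 kPa.
Footing area = 23.064 m², so allowable column load = 217.14 × 23.064 = 5008.1 kN.

P_all ≈ 5010 kN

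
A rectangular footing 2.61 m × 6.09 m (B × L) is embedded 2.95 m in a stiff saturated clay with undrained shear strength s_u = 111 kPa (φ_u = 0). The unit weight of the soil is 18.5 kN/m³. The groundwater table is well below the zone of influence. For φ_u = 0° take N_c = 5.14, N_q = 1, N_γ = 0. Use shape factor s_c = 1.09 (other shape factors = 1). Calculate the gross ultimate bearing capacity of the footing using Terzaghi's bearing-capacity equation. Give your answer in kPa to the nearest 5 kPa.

q_ult ≈ 675 kPa

Overburden at base level: q = 18.5 × 2.95 = 54.575 kPa.
Cohesion term c·N_c·s_c = 111 × 5.14 × 1.09 = 621.89 kPa; surcharge term q·N_q = 54.575 × 1 = 54.575 kPa.
q_ult = 621.89 + 54.575 = 676.46 kPa.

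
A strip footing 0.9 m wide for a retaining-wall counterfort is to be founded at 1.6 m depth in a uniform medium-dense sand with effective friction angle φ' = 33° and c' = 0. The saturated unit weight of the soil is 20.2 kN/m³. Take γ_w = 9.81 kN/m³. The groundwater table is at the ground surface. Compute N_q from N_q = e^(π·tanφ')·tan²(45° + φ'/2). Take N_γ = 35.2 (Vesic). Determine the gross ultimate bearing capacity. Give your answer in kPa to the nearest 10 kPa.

tan33° = 0.6494, so N_q = e^(π×0.6494)·tan²(61.5°) = 7.692 × 3.392 = 26.09.
With the water table at the surface the whole profile is submerged: γ' = 20.2 − 9.81 = 10.39 kN/m³, so q = γ'·D_f = 16.624 kPa; the same γ' applies in the ½γBN_γ term.
q_ult = q·N_q + 0.5·γ·B·N_γ
     = 16.624 × 26.092 + 0.5 × 10.39 × 0.9 × 35.2
     = 433.75 + 164.58 = 598.33 kPa.

q_ult ≈ 600 kPa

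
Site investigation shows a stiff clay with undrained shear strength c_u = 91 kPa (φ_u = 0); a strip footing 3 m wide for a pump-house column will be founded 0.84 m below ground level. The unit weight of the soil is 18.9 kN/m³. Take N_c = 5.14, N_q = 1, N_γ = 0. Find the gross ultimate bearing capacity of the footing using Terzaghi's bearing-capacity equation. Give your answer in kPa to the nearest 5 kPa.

q_ult ≈ 485 kPa

Effective surcharge at the founding depth q = γ·D_f = 18.9 × 0.84 = 15.876 kPa.
q_ult = c·N_c + q·N_q
     = 91 × 5.14 + 15.876 × 1
     = 467.74 + 15.876 = 483.62 kPa.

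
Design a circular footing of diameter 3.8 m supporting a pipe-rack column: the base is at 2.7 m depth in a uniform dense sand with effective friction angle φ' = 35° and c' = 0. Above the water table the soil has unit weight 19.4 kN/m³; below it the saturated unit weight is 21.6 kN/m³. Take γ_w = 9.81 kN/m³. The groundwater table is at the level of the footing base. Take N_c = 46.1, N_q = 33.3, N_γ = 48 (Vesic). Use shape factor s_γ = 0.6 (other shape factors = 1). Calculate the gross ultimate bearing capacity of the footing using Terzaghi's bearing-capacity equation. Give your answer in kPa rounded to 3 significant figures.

q_ult ≈ 2390 kPa

Overburden at base level: q = 19.4 × 2.7 = 52.38 kPa.
Below the base the soil is submerged, so the ½γBN_γ term uses γ' = 21.6 − 9.81 = 11.79 kN/m³.
Surcharge term q·N_q = 52.38 × 33.3 = 1744.3 kPa; self-weight term 0.5·γ·B·N_γ·s_γ = 0.5 × 11.79 × 3.8 × 48 × 0.6 = 645.15 kPa.
q_ult = 1744.3 + 645.15 = 2389.4 kPa.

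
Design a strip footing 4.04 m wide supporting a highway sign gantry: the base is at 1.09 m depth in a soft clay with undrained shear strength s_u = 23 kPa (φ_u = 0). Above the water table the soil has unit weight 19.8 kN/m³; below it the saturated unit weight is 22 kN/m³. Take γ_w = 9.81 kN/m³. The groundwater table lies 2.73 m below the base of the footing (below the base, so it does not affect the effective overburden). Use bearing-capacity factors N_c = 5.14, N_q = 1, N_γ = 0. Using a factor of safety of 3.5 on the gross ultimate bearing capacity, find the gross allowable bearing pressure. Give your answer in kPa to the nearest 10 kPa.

Effective surcharge at the founding depth q = γ·D_f = 19.8 × 1.09 = 21.582 kPa.
q_ult = c·N_c + q·N_q
     = 23 × 5.14 + 21.582 × 1
     = 118.22 + 21.582 = 139.8 kPa.
q_all = 139.8 / 3.5 = 39.943 kPa.

q_all ≈ 40 kPa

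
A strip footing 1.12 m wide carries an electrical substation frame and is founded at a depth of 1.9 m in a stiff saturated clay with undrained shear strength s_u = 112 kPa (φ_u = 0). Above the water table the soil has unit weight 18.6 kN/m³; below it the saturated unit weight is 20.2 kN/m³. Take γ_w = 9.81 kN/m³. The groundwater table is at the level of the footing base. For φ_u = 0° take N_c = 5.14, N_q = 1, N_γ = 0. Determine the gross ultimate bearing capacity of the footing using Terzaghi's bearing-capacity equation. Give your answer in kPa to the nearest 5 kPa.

q = γ·D_f = 18.6 × 1.9 = 35.34 kPa.
c·N_c = 112 × 5.14 = 575.68 kPa
q·N_q = 35.34 × 1 = 35.34 kPa
q_ult = 575.68 + 35.34 = 611.02 kPa.

q_ult ≈ 610 kPa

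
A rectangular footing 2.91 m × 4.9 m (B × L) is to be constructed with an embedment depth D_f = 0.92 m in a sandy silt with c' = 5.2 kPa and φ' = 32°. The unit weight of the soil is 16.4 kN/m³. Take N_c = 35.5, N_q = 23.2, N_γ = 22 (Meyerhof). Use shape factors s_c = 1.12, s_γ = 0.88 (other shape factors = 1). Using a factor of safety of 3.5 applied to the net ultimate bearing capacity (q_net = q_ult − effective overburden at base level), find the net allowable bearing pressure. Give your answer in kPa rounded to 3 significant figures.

Effective surcharge at the founding depth q = γ·D_f = 16.4 × 0.92 = 15.088 kPa.
q_ult = c·N_c·s_c + q·N_q + 0.5·γ·B·N_γ·s_γ
     = 5.2 × 35.5 × 1.12 + 15.088 × 23.2 + 0.5 × 16.4 × 2.91 × 22 × 0.88
     = 206.75 + 350.04 + 461.97 = 1018.8 kPa.
Net ultimate: q_net = 1018.8 − 15.088 = 1003.7 kPa.
q_all(net) = 1003.7 / 3.5 = 286.76 kPa.

q_all(net) ≈ 287 kPa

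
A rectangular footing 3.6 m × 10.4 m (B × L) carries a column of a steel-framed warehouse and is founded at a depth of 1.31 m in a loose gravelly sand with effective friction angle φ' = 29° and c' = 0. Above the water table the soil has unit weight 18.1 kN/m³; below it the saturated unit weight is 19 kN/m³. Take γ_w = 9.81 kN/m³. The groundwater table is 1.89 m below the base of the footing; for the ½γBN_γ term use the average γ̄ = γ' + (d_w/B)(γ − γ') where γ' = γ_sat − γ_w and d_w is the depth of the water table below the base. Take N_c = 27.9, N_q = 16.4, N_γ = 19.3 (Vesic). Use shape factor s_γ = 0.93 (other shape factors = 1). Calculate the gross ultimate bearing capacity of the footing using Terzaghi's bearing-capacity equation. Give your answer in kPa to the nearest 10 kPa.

q_ult ≈ 840 kPa

q = γ·D_f = 18.1 × 1.31 = 23.711 kPa.
γ' = 9.19 kN/m³; averaging over the depth B below the base, γ̄ = γ' + (d_w/B)(γ − γ') = 13.868 kN/m³.
q·N_q = 23.711 × 16.4 = 388.86 kPa
0.5·γ·B·N_γ·s_γ = 0.5 × 13.868 × 3.6 × 19.3 × 0.93 = 448.04 kPa
q_ult = 388.86 + 448.04 = 836.9 kPa.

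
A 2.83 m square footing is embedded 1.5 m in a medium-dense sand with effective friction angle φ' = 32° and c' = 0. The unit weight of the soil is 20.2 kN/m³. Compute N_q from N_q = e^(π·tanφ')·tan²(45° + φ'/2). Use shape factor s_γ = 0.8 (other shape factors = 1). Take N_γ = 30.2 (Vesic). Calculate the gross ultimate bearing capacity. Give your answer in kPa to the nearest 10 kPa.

q_ult ≈ 1390 kPa

tan32° = 0.6249, so N_q = e^(π×0.6249)·tan²(61°) = 7.121 × 3.255 = 23.18.
Effective surcharge at the founding depth q = γ·D_f = 20.2 × 1.5 = 30.3 kPa.
q_ult = q·N_q + 0.5·γ·B·N_γ·s_γ
     = 30.3 × 23.177 + 0.5 × 20.2 × 2.83 × 30.2 × 0.8
     = 702.26 + 690.57 = 1392.8 kPa.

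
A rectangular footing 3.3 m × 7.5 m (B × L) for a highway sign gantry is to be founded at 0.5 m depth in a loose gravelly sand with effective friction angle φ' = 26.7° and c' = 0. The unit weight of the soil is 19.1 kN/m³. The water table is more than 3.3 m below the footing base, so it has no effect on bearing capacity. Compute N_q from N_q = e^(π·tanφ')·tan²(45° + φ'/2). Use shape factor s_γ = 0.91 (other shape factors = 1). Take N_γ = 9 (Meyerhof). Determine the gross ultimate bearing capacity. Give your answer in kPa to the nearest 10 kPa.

tan26.7° = 0.5029, so N_q = e^(π×0.5029)·tan²(58.35°) = 4.855 × 2.632 = 12.78.
Overburden at base level: q = 19.1 × 0.5 = 9.55 kPa.
Surcharge term q·N_q = 9.55 × 12.778 = 122.03 kPa; self-weight term 0.5·γ·B·N_γ·s_γ = 0.5 × 19.1 × 3.3 × 9 × 0.91 = 258.11 kPa.
q_ult = 122.03 + 258.11 = 380.14 kPa.

q_ult ≈ 380 kPa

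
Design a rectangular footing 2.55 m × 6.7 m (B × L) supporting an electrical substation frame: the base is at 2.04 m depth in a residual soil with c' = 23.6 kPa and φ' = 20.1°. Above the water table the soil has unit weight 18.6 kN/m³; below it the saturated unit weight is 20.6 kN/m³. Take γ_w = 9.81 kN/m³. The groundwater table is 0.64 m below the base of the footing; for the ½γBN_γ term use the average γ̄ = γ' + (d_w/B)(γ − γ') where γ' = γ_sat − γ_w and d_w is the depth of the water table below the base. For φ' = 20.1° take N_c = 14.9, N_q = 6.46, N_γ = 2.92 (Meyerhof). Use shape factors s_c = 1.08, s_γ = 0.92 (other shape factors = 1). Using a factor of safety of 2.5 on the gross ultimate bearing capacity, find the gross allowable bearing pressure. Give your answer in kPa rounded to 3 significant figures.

q_all ≈ 267 kPa

Overburden at base level: q = 18.6 × 2.04 = 37.944 kPa.
The water table is 0.64 m below the base (< B = 2.55 m), so the ½γBN_γ term uses γ̄ = γ' + (d_w/B)(γ − γ') = 10.79 + (0.64/2.55)(18.6 − 10.79) = 12.75 kN/m³.
Cohesion term c·N_c·s_c = 23.6 × 14.9 × 1.08 = 379.77 kPa; surcharge term q·N_q = 37.944 × 6.46 = 245.12 kPa; self-weight term 0.5·γ·B·N_γ·s_γ = 0.5 × 12.75 × 2.55 × 2.92 × 0.92 = 43.671 kPa.
q_ult = 379.77 + 245.12 + 43.671 = 668.56 kPa.
q_all = 668.56 / 2.5 = 267.42 kPa.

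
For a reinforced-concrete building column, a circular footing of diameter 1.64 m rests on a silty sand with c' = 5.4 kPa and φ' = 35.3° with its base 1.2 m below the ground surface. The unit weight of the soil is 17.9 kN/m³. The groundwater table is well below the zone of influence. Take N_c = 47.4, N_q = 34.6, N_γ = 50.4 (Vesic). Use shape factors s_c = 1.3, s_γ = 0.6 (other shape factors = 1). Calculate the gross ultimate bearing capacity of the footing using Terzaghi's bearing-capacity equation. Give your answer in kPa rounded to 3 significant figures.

q_ult ≈ 1520 kPa

q = γ·D_f = 17.9 × 1.2 = 21.48 kPa.
c·N_c·s_c = 5.4 × 47.4 × 1.3 = 332.75 kPa
q·N_q = 21.48 × 34.6 = 743.21 kPa
0.5·γ·B·N_γ·s_γ = 0.5 × 17.9 × 1.64 × 50.4 × 0.6 = 443.86 kPa
q_ult = 332.75 + 743.21 + 443.86 = 1519.8 kPa.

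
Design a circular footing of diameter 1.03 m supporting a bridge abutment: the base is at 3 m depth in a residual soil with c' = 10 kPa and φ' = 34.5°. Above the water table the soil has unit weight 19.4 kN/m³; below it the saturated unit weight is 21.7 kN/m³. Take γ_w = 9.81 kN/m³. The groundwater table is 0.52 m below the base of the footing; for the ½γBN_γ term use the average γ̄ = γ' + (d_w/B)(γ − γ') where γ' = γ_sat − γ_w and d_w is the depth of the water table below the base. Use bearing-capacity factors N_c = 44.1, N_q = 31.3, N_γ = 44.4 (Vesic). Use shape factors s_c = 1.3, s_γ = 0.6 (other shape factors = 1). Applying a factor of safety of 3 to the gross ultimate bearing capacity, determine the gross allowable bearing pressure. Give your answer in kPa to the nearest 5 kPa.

Overburden at base level: q = 19.4 × 3 = 58.2 kPa.
The water table is 0.52 m below the base (< B = 1.03 m), so the ½γBN_γ term uses γ̄ = γ' + (d_w/B)(γ − γ') = 11.89 + (0.52/1.03)(19.4 − 11.89) = 15.681 kN/m³.
Cohesion term c·N_c·s_c = 10 × 44.1 × 1.3 = 573.3 kPa; surcharge term q·N_q = 58.2 × 31.3 = 1821.7 kPa; self-weight term 0.5·γ·B·N_γ·s_γ = 0.5 × 15.681 × 1.03 × 44.4 × 0.6 = 215.14 kPa.
q_ult = 573.3 + 1821.7 + 215.14 = 2610.1 kPa.
q_all = q_ult / FS = 2610.1 / 3 = 870.03 kPa.

q_all ≈ 870 kPa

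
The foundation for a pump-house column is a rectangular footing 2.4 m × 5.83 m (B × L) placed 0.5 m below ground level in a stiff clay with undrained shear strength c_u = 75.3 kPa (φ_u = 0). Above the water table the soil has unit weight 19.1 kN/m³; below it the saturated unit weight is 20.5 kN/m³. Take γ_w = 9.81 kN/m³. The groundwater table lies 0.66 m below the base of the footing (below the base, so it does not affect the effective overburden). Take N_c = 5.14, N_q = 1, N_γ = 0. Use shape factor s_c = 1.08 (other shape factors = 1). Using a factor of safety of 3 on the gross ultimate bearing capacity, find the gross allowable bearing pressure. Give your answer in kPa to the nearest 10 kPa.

Overburden at base level: q = 19.1 × 0.5 = 9.55 kPa.
Cohesion term c·N_c·s_c = 75.3 × 5.14 × 1.08 = 418.01 kPa; surcharge term q·N_q = 9.55 × 1 = 9.55 kPa.
q_ult = 418.01 + 9.55 = 427.56 kPa.
q_all = 427.56 / 3 = 142.52 kPa.

q_all ≈ 140 kPa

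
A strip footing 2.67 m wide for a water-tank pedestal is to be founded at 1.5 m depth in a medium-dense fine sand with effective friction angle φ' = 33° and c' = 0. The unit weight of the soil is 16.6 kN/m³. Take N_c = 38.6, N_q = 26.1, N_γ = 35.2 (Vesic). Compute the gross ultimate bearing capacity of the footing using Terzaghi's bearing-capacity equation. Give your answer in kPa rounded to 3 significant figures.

Effective surcharge at the founding depth q = γ·D_f = 16.6 × 1.5 = 24.9 kPa.
q_ult = q·N_q + 0.5·γ·B·N_γ
     = 24.9 × 26.1 + 0.5 × 16.6 × 2.67 × 35.2
     = 649.89 + 780.07 = 1430 kPa.

q_ult ≈ 1430 kPa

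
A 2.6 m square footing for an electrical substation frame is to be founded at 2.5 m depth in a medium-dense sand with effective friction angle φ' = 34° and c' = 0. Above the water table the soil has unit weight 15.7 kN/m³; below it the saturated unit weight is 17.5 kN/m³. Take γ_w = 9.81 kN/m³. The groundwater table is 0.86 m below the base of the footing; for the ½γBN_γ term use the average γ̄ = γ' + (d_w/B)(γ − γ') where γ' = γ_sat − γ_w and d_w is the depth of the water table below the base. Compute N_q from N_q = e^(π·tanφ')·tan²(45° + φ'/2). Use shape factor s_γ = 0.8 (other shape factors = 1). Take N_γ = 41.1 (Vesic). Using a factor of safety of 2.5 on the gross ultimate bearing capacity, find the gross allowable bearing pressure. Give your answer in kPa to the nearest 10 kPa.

N_q = e^(π·tan34°)·tan²(62°) = 29.44.
Effective surcharge at the founding depth q = γ·D_f = 15.7 × 2.5 = 39.25 kPa.
With d_w = 0.86 m < B, γ̄ = 7.69 + (0.86/2.6) × (15.7 − 7.69) = 10.339 kN/m³.
q_ult = q·N_q + 0.5·γ·B·N_γ·s_γ
     = 39.25 × 29.44 + 0.5 × 10.339 × 2.6 × 41.1 × 0.8
     = 1155.5 + 441.95 = 1597.5 kPa.
q_all = 1597.5 / 2.5 = 638.98 kPa.

q_all ≈ 640 kPa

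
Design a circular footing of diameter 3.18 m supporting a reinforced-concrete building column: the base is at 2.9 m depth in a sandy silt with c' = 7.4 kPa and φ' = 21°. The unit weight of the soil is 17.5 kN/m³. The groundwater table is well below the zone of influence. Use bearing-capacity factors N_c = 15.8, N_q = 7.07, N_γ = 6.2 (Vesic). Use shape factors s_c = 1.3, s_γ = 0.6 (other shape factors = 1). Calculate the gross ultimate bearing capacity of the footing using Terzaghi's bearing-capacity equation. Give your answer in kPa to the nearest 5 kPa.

q_ult ≈ 615 kPa

Effective surcharge at the founding depth q = γ·D_f = 17.5 × 2.9 = 50.75 kPa.
q_ult = c·N_c·s_c + q·N_q + 0.5·γ·B·N_γ·s_γ
     = 7.4 × 15.8 × 1.3 + 50.75 × 7.07 + 0.5 × 17.5 × 3.18 × 6.2 × 0.6
     = 152 + 358.8 + 103.51 = 614.31 kPa.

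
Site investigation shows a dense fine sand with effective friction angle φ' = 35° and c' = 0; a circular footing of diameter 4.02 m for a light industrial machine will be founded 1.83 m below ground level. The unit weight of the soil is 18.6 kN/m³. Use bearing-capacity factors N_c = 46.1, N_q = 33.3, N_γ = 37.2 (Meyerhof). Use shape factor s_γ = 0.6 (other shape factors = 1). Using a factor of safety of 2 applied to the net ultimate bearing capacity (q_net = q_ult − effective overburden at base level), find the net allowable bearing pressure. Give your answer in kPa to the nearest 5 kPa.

q = γ·D_f = 18.6 × 1.83 = 34.038 kPa.
q·N_q = 34.038 × 33.3 = 1133.5 kPa
0.5·γ·B·N_γ·s_γ = 0.5 × 18.6 × 4.02 × 37.2 × 0.6 = 834.46 kPa
q_ult = 1133.5 + 834.46 = 1967.9 kPa.
Net ultimate: q_net = 1967.9 − 34.038 = 1933.9 kPa.
q_all(net) = 1933.9 / 2 = 966.94 kPa.

q_all(net) ≈ 965 kPa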